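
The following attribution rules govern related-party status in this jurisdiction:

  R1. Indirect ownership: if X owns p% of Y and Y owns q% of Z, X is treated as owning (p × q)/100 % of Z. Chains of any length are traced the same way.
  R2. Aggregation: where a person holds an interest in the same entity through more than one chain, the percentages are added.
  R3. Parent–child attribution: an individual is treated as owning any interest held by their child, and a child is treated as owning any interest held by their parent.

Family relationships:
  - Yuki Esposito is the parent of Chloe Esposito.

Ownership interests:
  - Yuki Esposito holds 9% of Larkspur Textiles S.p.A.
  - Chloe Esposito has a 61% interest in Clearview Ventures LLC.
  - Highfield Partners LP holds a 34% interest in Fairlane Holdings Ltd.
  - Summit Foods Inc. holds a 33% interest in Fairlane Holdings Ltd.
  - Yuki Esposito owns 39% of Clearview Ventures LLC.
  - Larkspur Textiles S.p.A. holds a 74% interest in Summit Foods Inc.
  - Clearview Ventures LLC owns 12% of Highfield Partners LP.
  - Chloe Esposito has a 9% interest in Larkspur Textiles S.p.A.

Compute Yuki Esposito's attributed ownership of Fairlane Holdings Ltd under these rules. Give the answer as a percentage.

By parent–child attribution (R3), Yuki Esposito is treated as also owning Chloe Esposito's interest in Clearview Ventures LLC, giving 39% + 61% = 100%.
By parent–child attribution (R3), Yuki Esposito is treated as also owning Chloe Esposito's interest in Larkspur Textiles S.p.A, giving 9% + 9% = 18%.
Chain via Clearview Ventures LLC → Highfield Partners LP (R1): 100% × 12% × 34% = 4.08% of Fairlane Holdings Ltd.
Chain via Larkspur Textiles S.p.A. → Summit Foods Inc. (R1): 18% × 74% × 33% = 4.3956% of Fairlane Holdings Ltd.
Aggregating (R2): 4.08% + 4.3956% = 8.4756%.

8.4756%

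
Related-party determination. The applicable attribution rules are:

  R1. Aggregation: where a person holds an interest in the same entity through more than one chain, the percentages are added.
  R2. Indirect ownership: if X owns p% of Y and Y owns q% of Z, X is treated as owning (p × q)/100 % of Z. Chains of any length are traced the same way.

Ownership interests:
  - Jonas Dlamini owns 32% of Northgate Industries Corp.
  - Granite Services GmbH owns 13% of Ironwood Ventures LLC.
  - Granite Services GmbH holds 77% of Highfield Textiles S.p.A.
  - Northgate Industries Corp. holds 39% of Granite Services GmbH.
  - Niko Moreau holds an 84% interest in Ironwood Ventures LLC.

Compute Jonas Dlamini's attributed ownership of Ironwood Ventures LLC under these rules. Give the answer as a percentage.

Chain via Northgate Industries Corp. → Granite Services GmbH (R2): 32% × 39% × 13% = 1.6224% of Ironwood Ventures LLC.

1.6224%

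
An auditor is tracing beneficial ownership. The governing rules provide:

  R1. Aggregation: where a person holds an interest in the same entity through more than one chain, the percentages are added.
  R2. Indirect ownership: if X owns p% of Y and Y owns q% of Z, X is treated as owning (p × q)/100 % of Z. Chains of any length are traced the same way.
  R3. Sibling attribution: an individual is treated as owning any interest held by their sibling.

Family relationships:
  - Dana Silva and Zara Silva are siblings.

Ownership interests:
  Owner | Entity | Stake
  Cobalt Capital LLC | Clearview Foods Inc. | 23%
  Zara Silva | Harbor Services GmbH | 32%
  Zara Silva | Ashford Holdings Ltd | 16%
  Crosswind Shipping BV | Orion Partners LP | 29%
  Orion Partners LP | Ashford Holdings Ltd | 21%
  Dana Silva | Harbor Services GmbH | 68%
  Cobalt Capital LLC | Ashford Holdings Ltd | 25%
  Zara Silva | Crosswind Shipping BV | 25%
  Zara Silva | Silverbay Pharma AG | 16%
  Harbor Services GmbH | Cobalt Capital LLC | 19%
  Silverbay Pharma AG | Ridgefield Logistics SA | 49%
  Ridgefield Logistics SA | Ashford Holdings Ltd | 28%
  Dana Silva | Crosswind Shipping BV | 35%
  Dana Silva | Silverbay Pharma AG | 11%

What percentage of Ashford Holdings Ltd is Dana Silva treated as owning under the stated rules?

By sibling attribution (R3), Dana Silva is treated as also owning Zara Silva's interest in Crosswind Shipping BV, giving 35% + 25% = 60%.
By sibling attribution (R3), Dana Silva is treated as also owning Zara Silva's interest in Harbor Services GmbH, giving 68% + 32% = 100%.
By sibling attribution (R3), Dana Silva is treated as also owning Zara Silva's interest in Silverbay Pharma AG, giving 11% + 16% = 27%.
By sibling attribution (R3), Dana Silva is treated as owning Zara Silva's 16% interest in Ashford Holdings Ltd.
Chain via Crosswind Shipping BV → Orion Partners LP (R2): 60% × 29% × 21% = 3.654% of Ashford Holdings Ltd.
Chain via Harbor Services GmbH → Cobalt Capital LLC (R2): 100% × 19% × 25% = 4.75% of Ashford Holdings Ltd.
Chain via Silverbay Pharma AG → Ridgefield Logistics SA (R2): 27% × 49% × 28% = 3.7044% of Ashford Holdings Ltd.
Direct interest in Ashford Holdings Ltd: 16%.
Aggregating (R1): 3.654% + 4.75% + 3.7044% + 16% = 28.1084%.

28.1084%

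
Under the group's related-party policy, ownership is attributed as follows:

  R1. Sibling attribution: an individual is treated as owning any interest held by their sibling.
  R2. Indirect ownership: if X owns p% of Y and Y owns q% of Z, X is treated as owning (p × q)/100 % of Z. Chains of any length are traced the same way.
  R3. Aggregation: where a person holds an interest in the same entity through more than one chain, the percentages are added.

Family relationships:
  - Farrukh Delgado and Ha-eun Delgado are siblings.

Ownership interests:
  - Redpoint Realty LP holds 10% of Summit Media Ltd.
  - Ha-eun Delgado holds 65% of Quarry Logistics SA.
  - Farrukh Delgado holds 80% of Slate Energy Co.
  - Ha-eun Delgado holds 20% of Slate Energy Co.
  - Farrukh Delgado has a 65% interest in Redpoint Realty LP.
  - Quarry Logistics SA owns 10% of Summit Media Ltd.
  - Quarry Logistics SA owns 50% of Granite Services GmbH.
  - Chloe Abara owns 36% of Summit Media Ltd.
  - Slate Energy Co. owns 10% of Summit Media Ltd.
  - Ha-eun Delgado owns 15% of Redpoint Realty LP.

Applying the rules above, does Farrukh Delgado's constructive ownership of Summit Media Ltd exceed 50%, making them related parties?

No

By sibling attribution (R1), Farrukh Delgado is treated as also owning Ha-eun Delgado's interest in Redpoint Realty LP, giving 65% + 15% = 80%.
By sibling attribution (R1), Farrukh Delgado is treated as also owning Ha-eun Delgado's interest in Slate Energy Co, giving 80% + 20% = 100%.
By sibling attribution (R1), Farrukh Delgado is treated as owning Ha-eun Delgado's 65% interest in Quarry Logistics SA.
Chain via Redpoint Realty LP (R2): 80% × 10% = 8% of Summit Media Ltd.
Chain via Slate Energy Co. (R2): 100% × 10% = 10% of Summit Media Ltd.
Chain via Quarry Logistics SA (R2): 65% × 10% = 6.5% of Summit Media Ltd.
Aggregating (R3): 8% + 10% + 6.5% = 24.5%.
24.5% does not exceed the 50% threshold, so Farrukh is not a related party to Summit Media Ltd.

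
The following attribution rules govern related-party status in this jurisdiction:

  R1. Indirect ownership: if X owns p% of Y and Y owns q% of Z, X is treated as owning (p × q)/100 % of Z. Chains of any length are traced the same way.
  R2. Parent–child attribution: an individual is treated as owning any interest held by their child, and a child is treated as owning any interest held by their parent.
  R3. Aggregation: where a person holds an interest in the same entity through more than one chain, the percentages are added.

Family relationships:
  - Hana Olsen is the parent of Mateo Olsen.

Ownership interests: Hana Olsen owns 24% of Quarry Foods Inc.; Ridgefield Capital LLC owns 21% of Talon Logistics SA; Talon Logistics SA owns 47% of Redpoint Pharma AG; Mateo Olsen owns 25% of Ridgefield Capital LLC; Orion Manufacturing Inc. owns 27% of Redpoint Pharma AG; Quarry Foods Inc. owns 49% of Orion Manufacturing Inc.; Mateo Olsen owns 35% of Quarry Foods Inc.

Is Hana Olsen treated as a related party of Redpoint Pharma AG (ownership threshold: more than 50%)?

No

By parent–child attribution (R2), Hana Olsen is treated as also owning Mateo Olsen's interest in Quarry Foods Inc, giving 24% + 35% = 59%.
By parent–child attribution (R2), Hana Olsen is treated as owning Mateo Olsen's 25% interest in Ridgefield Capital LLC.
Chain via Quarry Foods Inc. → Orion Manufacturing Inc. (R1): 59% × 49% × 27% = 7.8057% of Redpoint Pharma AG.
Chain via Ridgefield Capital LLC → Talon Logistics SA (R1): 25% × 21% × 47% = 2.4675% of Redpoint Pharma AG.
Aggregating (R3): 7.8057% + 2.4675% = 10.2732%.
10.2732% does not exceed the 50% threshold, so Hana is not a related party to Redpoint Pharma AG.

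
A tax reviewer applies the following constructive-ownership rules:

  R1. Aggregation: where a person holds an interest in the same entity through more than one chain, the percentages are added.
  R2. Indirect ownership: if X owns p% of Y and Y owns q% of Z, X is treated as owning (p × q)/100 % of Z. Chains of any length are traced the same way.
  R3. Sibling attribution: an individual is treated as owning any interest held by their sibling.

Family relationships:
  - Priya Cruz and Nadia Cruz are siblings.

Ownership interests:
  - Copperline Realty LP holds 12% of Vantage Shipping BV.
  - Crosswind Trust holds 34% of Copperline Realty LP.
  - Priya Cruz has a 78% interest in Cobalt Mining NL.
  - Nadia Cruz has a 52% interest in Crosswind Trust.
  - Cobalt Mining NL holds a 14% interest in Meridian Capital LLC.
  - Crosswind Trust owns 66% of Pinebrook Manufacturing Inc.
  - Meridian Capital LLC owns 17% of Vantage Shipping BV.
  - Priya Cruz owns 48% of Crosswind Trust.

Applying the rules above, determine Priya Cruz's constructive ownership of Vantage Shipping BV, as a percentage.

By sibling attribution (R3), Priya Cruz is treated as also owning Nadia Cruz's interest in Crosswind Trust, giving 48% + 52% = 100%.
Chain via Crosswind Trust → Copperline Realty LP (R2): 100% × 34% × 12% = 4.08% of Vantage Shipping BV.
Chain via Cobalt Mining NL → Meridian Capital LLC (R2): 78% × 14% × 17% = 1.8564% of Vantage Shipping BV.
Aggregating (R1): 4.08% + 1.8564% = 5.9364%.

5.9364%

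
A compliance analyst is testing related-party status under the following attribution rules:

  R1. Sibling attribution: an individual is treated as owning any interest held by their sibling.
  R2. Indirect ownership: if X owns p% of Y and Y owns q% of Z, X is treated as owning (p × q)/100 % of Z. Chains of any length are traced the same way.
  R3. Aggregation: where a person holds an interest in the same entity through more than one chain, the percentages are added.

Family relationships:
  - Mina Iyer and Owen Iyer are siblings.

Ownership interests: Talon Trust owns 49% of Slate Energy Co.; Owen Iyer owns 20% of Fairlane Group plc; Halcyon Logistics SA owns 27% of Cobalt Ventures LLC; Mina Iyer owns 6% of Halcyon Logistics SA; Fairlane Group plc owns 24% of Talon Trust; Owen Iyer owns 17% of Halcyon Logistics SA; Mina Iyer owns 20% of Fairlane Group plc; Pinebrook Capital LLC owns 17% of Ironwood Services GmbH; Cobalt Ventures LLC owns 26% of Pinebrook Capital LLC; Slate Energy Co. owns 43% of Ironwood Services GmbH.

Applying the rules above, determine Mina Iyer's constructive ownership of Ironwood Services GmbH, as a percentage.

By sibling attribution (R1), Mina Iyer is treated as also owning Owen Iyer's interest in Halcyon Logistics SA, giving 6% + 17% = 23%.
By sibling attribution (R1), Mina Iyer is treated as also owning Owen Iyer's interest in Fairlane Group plc, giving 20% + 20% = 40%.
Chain via Halcyon Logistics SA → Cobalt Ventures LLC → Pinebrook Capital LLC (R2): 23% × 27% × 26% × 17% = 0.274482% of Ironwood Services GmbH.
Chain via Fairlane Group plc → Talon Trust → Slate Energy Co. (R2): 40% × 24% × 49% × 43% = 2.02272% of Ironwood Services GmbH.
Aggregating (R3): 0.274482% + 2.02272% = 2.297202%.

2.297202%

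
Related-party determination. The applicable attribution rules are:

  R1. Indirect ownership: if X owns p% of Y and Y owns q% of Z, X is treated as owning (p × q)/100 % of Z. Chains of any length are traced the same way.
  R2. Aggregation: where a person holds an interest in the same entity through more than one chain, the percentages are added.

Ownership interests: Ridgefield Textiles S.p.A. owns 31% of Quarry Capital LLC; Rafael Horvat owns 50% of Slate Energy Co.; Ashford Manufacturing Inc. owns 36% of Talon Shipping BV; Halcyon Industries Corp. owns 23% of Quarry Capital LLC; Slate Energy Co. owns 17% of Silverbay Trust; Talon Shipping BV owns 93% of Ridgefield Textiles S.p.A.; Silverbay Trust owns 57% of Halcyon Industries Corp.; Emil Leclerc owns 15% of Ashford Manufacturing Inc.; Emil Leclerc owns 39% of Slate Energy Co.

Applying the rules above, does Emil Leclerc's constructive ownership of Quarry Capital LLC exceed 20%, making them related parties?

No

Chain via Slate Energy Co. → Silverbay Trust → Halcyon Industries Corp. (R1): 39% × 17% × 57% × 23% = 0.869193% of Quarry Capital LLC.
Chain via Ashford Manufacturing Inc. → Talon Shipping BV → Ridgefield Textiles S.p.A. (R1): 15% × 36% × 93% × 31% = 1.55682% of Quarry Capital LLC.
Aggregating (R2): 0.869193% + 1.55682% = 2.426013%.
2.426013% does not exceed the 20% threshold, so Emil is not a related party to Quarry Capital LLC.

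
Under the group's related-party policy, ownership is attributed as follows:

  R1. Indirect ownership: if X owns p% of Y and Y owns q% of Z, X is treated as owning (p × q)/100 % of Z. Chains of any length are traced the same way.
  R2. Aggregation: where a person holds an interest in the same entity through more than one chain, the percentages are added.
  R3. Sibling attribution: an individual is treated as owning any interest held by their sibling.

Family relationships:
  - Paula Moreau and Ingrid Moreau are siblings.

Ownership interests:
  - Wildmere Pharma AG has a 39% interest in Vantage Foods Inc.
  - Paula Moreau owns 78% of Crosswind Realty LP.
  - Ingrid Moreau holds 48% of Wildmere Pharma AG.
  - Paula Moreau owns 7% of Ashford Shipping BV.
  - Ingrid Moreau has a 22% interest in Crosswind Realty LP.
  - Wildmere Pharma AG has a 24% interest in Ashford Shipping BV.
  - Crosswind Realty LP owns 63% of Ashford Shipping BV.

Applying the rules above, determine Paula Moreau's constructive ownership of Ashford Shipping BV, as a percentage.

81.52%

By sibling attribution (R3), Paula Moreau is treated as also owning Ingrid Moreau's interest in Crosswind Realty LP, giving 78% + 22% = 100%.
By sibling attribution (R3), Paula Moreau is treated as owning Ingrid Moreau's 48% interest in Wildmere Pharma AG.
Chain via Crosswind Realty LP (R1): 100% × 63% = 63% of Ashford Shipping BV.
Direct interest in Ashford Shipping BV: 7%.
Chain via Wildmere Pharma AG (R1): 48% × 24% = 11.52% of Ashford Shipping BV.
Aggregating (R2): 63% + 7% + 11.52% = 81.52%.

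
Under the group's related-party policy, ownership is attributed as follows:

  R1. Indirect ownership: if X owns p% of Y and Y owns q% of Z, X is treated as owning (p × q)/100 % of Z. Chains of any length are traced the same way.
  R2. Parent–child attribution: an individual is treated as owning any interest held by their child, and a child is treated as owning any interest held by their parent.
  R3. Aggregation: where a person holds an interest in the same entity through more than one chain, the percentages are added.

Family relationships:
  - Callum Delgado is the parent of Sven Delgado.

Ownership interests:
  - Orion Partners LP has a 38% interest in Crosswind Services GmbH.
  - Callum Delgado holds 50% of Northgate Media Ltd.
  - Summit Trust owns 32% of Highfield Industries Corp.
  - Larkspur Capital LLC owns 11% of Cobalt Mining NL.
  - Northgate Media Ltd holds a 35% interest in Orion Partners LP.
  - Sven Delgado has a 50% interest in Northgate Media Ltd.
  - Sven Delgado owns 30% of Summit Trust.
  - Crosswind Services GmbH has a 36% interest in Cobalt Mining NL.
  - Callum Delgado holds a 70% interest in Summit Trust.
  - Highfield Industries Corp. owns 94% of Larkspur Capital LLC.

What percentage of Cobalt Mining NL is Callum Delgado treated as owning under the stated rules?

By parent–child attribution (R2), Callum Delgado is treated as also owning Sven Delgado's interest in Summit Trust, giving 70% + 30% = 100%.
By parent–child attribution (R2), Callum Delgado is treated as also owning Sven Delgado's interest in Northgate Media Ltd, giving 50% + 50% = 100%.
Chain via Summit Trust → Highfield Industries Corp. → Larkspur Capital LLC (R1): 100% × 32% × 94% × 11% = 3.3088% of Cobalt Mining NL.
Chain via Northgate Media Ltd → Orion Partners LP → Crosswind Services GmbH (R1): 100% × 35% × 38% × 36% = 4.788% of Cobalt Mining NL.
Aggregating (R3): 3.3088% + 4.788% = 8.0968%.

8.0968%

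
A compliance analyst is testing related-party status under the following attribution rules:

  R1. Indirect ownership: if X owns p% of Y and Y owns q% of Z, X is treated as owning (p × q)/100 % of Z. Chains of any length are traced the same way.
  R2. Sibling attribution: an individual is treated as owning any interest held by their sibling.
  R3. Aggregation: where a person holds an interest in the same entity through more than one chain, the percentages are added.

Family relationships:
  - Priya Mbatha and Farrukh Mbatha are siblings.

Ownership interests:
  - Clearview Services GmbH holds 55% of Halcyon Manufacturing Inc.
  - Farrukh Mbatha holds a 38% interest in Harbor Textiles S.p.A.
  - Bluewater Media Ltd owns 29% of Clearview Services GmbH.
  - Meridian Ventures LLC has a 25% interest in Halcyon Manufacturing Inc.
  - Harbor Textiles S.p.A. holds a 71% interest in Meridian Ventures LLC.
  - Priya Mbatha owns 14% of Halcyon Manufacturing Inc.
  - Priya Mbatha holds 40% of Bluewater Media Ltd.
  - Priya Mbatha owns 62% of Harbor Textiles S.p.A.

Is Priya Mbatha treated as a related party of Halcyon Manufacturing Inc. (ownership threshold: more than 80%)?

No

By sibling attribution (R2), Priya Mbatha is treated as also owning Farrukh Mbatha's interest in Harbor Textiles S.p.A, giving 62% + 38% = 100%.
Chain via Bluewater Media Ltd → Clearview Services GmbH (R1): 40% × 29% × 55% = 6.38% of Halcyon Manufacturing Inc.
Chain via Harbor Textiles S.p.A. → Meridian Ventures LLC (R1): 100% × 71% × 25% = 17.75% of Halcyon Manufacturing Inc.
Direct interest in Halcyon Manufacturing Inc: 14%.
Aggregating (R3): 6.38% + 17.75% + 14% = 38.13%.
38.13% does not exceed the 80% threshold, so Priya is not a related party to Halcyon Manufacturing Inc.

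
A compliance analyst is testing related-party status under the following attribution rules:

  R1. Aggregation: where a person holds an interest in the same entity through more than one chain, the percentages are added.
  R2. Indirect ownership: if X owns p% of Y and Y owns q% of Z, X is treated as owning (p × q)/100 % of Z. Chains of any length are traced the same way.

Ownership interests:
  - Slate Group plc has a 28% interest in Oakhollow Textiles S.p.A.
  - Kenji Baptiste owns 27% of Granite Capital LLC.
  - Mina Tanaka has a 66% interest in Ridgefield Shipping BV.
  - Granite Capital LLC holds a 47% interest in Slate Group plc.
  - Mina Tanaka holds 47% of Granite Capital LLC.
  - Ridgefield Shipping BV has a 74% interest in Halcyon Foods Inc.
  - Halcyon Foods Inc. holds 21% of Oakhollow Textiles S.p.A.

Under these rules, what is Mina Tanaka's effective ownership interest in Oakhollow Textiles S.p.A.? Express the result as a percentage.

16.4416%

Chain via Granite Capital LLC → Slate Group plc (R2): 47% × 47% × 28% = 6.1852% of Oakhollow Textiles S.p.A.
Chain via Ridgefield Shipping BV → Halcyon Foods Inc. (R2): 66% × 74% × 21% = 10.2564% of Oakhollow Textiles S.p.A.
Aggregating (R1): 6.1852% + 10.2564% = 16.4416%.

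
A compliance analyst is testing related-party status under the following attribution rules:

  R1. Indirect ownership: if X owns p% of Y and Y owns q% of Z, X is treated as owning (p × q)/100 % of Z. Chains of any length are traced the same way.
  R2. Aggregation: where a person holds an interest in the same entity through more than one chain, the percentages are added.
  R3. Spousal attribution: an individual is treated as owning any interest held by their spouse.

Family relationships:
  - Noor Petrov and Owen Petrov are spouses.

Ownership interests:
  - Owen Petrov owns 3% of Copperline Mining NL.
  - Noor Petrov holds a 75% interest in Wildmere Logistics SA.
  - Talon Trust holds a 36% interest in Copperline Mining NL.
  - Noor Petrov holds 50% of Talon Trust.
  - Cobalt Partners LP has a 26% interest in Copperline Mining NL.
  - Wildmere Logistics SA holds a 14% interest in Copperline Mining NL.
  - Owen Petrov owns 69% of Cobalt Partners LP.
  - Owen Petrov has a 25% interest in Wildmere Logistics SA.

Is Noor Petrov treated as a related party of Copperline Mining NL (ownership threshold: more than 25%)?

Yes

By spousal attribution (R3), Noor Petrov is treated as also owning Owen Petrov's interest in Wildmere Logistics SA, giving 75% + 25% = 100%.
By spousal attribution (R3), Noor Petrov is treated as owning Owen Petrov's 69% interest in Cobalt Partners LP.
By spousal attribution (R3), Noor Petrov is treated as owning Owen Petrov's 3% interest in Copperline Mining NL.
Chain via Talon Trust (R1): 50% × 36% = 18% of Copperline Mining NL.
Chain via Wildmere Logistics SA (R1): 100% × 14% = 14% of Copperline Mining NL.
Chain via Cobalt Partners LP (R1): 69% × 26% = 17.94% of Copperline Mining NL.
Direct interest in Copperline Mining NL: 3%.
Aggregating (R2): 18% + 14% + 17.94% + 3% = 52.94%.
52.94% exceeds the 25% threshold, so Noor is a related party to Copperline Mining NL.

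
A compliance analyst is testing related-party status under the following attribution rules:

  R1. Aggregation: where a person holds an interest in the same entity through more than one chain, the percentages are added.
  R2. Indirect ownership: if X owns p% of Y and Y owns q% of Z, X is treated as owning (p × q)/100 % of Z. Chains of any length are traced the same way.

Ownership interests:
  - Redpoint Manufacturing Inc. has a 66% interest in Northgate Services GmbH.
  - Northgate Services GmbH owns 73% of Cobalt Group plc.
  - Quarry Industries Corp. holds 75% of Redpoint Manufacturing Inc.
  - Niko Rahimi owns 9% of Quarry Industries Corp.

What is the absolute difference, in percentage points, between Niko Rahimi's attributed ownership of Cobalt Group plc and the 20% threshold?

16.74785

Chain via Quarry Industries Corp. → Redpoint Manufacturing Inc. → Northgate Services GmbH (R2): 9% × 75% × 66% × 73% = 3.25215% of Cobalt Group plc.
3.25215% falls short of the 20% threshold by 16.74785 percentage points.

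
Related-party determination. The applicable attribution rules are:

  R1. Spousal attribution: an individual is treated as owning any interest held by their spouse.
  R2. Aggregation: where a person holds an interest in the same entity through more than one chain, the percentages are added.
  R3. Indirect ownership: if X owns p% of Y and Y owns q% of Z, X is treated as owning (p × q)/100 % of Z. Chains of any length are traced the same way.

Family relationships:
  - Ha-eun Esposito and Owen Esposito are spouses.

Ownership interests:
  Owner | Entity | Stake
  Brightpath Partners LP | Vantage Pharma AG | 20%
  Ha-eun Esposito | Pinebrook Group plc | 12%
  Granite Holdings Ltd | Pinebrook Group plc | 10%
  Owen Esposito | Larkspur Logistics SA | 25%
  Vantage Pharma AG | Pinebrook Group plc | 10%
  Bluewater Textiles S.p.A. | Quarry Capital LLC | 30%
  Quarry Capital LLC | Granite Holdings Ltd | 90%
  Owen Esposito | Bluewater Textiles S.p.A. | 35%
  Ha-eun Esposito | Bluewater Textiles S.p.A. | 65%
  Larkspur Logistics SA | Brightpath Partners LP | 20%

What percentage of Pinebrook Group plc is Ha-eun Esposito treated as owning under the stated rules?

14.8%

By spousal attribution (R1), Ha-eun Esposito is treated as also owning Owen Esposito's interest in Bluewater Textiles S.p.A, giving 65% + 35% = 100%.
By spousal attribution (R1), Ha-eun Esposito is treated as owning Owen Esposito's 25% interest in Larkspur Logistics SA.
Chain via Bluewater Textiles S.p.A. → Quarry Capital LLC → Granite Holdings Ltd (R3): 100% × 30% × 90% × 10% = 2.7% of Pinebrook Group plc.
Direct interest in Pinebrook Group plc: 12%.
Chain via Larkspur Logistics SA → Brightpath Partners LP → Vantage Pharma AG (R3): 25% × 20% × 20% × 10% = 0.1% of Pinebrook Group plc.
Aggregating (R2): 2.7% + 12% + 0.1% = 14.8%.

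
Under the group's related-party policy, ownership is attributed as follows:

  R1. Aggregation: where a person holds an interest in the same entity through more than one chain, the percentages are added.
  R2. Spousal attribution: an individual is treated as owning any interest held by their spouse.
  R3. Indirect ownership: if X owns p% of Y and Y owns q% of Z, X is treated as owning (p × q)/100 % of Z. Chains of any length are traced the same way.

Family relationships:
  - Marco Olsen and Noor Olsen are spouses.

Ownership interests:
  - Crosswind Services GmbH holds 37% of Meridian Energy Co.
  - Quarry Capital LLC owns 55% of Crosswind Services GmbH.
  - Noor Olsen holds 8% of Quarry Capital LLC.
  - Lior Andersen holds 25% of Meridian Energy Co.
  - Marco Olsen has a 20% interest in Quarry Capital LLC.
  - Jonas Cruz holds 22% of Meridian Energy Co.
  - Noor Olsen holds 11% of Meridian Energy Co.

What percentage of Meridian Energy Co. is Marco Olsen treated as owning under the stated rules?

By spousal attribution (R2), Marco Olsen is treated as also owning Noor Olsen's interest in Quarry Capital LLC, giving 20% + 8% = 28%.
By spousal attribution (R2), Marco Olsen is treated as owning Noor Olsen's 11% interest in Meridian Energy Co.
Chain via Quarry Capital LLC → Crosswind Services GmbH (R3): 28% × 55% × 37% = 5.698% of Meridian Energy Co.
Direct interest in Meridian Energy Co: 11%.
Aggregating (R1): 5.698% + 11% = 16.698%.

16.698%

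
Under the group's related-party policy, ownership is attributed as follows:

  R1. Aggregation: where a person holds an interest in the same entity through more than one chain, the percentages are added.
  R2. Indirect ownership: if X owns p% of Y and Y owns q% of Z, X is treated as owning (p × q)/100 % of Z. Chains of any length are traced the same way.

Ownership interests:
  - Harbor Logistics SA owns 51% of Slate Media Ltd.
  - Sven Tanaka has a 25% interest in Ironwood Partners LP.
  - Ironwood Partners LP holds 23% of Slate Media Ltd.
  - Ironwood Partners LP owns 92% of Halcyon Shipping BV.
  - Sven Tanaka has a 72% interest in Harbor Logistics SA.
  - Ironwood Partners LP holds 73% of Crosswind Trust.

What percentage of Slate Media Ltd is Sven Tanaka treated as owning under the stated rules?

42.47%

Chain via Harbor Logistics SA (R2): 72% × 51% = 36.72% of Slate Media Ltd.
Chain via Ironwood Partners LP (R2): 25% × 23% = 5.75% of Slate Media Ltd.
Aggregating (R1): 36.72% + 5.75% = 42.47%.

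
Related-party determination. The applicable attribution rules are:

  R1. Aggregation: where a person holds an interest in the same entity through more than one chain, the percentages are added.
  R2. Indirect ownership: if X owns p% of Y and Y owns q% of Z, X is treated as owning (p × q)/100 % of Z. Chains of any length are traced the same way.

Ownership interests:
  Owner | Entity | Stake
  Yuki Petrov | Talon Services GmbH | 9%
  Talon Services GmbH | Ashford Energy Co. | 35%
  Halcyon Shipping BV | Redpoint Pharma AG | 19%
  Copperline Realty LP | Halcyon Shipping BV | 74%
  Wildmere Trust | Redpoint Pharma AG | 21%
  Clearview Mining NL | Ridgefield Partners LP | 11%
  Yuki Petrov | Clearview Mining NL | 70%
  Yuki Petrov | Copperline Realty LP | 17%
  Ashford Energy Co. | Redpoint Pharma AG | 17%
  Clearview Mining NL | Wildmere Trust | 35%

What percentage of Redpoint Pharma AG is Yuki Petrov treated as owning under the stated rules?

8.0707%

Chain via Clearview Mining NL → Wildmere Trust (R2): 70% × 35% × 21% = 5.145% of Redpoint Pharma AG.
Chain via Copperline Realty LP → Halcyon Shipping BV (R2): 17% × 74% × 19% = 2.3902% of Redpoint Pharma AG.
Chain via Talon Services GmbH → Ashford Energy Co. (R2): 9% × 35% × 17% = 0.5355% of Redpoint Pharma AG.
Aggregating (R1): 5.145% + 2.3902% + 0.5355% = 8.0707%.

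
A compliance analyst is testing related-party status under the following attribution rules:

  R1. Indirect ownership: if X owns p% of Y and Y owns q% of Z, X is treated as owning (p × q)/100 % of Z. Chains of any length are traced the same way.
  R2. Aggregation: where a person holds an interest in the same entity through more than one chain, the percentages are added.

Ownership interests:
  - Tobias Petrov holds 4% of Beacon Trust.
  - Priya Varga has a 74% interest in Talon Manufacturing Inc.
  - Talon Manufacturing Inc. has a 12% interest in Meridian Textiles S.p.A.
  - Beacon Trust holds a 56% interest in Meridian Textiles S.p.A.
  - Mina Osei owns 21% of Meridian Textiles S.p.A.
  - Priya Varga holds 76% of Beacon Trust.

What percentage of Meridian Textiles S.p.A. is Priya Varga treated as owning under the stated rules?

51.44%

Chain via Beacon Trust (R1): 76% × 56% = 42.56% of Meridian Textiles S.p.A.
Chain via Talon Manufacturing Inc. (R1): 74% × 12% = 8.88% of Meridian Textiles S.p.A.
Aggregating (R2): 42.56% + 8.88% = 51.44%.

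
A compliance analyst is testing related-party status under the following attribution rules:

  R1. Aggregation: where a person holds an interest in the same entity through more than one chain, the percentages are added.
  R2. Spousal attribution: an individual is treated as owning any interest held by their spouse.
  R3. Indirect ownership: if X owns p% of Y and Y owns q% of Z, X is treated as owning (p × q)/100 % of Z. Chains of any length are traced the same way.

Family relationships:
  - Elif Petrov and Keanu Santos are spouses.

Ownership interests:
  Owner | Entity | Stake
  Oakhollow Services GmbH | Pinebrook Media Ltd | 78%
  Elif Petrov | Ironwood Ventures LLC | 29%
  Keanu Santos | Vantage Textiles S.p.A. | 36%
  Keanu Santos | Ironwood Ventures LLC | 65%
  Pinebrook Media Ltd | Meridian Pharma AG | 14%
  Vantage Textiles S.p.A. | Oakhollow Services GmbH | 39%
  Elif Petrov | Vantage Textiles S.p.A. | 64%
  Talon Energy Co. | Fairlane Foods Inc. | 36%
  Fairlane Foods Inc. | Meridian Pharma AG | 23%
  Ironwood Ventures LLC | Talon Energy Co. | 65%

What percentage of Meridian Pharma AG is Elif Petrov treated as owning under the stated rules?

By spousal attribution (R2), Elif Petrov is treated as also owning Keanu Santos's interest in Ironwood Ventures LLC, giving 29% + 65% = 94%.
By spousal attribution (R2), Elif Petrov is treated as also owning Keanu Santos's interest in Vantage Textiles S.p.A, giving 64% + 36% = 100%.
Chain via Ironwood Ventures LLC → Talon Energy Co. → Fairlane Foods Inc. (R3): 94% × 65% × 36% × 23% = 5.05908% of Meridian Pharma AG.
Chain via Vantage Textiles S.p.A. → Oakhollow Services GmbH → Pinebrook Media Ltd (R3): 100% × 39% × 78% × 14% = 4.2588% of Meridian Pharma AG.
Aggregating (R1): 5.05908% + 4.2588% = 9.31788%.

9.31788%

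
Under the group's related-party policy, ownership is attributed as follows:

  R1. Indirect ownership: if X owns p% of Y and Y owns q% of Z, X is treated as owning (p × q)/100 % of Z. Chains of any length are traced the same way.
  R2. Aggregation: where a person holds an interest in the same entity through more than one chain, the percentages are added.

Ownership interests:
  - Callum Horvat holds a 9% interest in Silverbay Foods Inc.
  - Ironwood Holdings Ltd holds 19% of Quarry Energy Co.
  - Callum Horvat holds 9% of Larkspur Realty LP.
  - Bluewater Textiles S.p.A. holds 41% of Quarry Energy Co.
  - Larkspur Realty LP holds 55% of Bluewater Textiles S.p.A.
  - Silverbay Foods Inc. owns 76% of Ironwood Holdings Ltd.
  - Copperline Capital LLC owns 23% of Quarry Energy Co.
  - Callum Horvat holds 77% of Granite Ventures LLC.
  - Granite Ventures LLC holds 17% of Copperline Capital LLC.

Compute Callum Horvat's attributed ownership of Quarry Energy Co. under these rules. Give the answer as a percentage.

Chain via Silverbay Foods Inc. → Ironwood Holdings Ltd (R1): 9% × 76% × 19% = 1.2996% of Quarry Energy Co.
Chain via Granite Ventures LLC → Copperline Capital LLC (R1): 77% × 17% × 23% = 3.0107% of Quarry Energy Co.
Chain via Larkspur Realty LP → Bluewater Textiles S.p.A. (R1): 9% × 55% × 41% = 2.0295% of Quarry Energy Co.
Aggregating (R2): 1.2996% + 3.0107% + 2.0295% = 6.3398%.

6.3398%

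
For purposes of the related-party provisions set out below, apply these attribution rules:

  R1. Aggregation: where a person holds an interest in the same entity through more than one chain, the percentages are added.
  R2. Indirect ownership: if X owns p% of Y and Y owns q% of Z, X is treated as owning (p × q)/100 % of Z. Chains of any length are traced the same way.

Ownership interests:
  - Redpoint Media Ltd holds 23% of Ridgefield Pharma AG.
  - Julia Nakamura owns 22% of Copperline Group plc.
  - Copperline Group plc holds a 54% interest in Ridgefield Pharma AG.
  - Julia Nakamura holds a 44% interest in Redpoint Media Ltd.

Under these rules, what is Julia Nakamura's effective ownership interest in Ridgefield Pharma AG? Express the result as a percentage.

Chain via Redpoint Media Ltd (R2): 44% × 23% = 10.12% of Ridgefield Pharma AG.
Chain via Copperline Group plc (R2): 22% × 54% = 11.88% of Ridgefield Pharma AG.
Aggregating (R1): 10.12% + 11.88% = 22%.

22%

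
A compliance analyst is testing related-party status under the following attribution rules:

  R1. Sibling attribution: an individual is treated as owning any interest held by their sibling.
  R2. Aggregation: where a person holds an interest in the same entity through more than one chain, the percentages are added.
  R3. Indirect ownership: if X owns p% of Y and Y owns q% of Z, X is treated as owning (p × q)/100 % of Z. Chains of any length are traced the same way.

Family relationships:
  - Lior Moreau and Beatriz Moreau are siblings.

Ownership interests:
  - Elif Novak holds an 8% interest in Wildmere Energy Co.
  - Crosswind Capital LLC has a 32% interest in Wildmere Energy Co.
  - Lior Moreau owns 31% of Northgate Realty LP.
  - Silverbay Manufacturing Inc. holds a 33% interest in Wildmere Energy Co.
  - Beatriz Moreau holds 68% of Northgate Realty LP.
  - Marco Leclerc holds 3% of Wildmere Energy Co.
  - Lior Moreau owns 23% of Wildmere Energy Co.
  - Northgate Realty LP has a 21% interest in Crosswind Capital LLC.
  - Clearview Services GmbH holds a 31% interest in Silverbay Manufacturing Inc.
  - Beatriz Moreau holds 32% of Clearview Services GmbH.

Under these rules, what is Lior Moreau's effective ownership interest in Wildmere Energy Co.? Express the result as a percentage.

32.9264%

By sibling attribution (R1), Lior Moreau is treated as also owning Beatriz Moreau's interest in Northgate Realty LP, giving 31% + 68% = 99%.
By sibling attribution (R1), Lior Moreau is treated as owning Beatriz Moreau's 32% interest in Clearview Services GmbH.
Chain via Northgate Realty LP → Crosswind Capital LLC (R3): 99% × 21% × 32% = 6.6528% of Wildmere Energy Co.
Direct interest in Wildmere Energy Co: 23%.
Chain via Clearview Services GmbH → Silverbay Manufacturing Inc. (R3): 32% × 31% × 33% = 3.2736% of Wildmere Energy Co.
Aggregating (R2): 6.6528% + 23% + 3.2736% = 32.9264%.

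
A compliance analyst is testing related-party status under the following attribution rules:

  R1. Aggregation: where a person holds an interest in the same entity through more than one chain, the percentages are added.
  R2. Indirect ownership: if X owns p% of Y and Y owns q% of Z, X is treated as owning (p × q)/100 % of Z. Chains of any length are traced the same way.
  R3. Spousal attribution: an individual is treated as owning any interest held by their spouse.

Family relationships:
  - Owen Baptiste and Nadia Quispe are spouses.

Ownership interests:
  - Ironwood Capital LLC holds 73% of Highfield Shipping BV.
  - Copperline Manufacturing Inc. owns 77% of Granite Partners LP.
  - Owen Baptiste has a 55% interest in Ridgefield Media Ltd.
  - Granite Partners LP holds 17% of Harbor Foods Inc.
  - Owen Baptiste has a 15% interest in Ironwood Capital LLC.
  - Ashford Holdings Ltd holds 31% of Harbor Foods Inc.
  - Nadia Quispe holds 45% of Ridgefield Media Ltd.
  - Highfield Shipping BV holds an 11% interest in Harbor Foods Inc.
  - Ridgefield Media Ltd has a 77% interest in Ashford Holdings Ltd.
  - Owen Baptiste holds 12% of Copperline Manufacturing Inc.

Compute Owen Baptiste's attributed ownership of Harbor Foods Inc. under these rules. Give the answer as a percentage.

26.6453%

By spousal attribution (R3), Owen Baptiste is treated as also owning Nadia Quispe's interest in Ridgefield Media Ltd, giving 55% + 45% = 100%.
Chain via Copperline Manufacturing Inc. → Granite Partners LP (R2): 12% × 77% × 17% = 1.5708% of Harbor Foods Inc.
Chain via Ridgefield Media Ltd → Ashford Holdings Ltd (R2): 100% × 77% × 31% = 23.87% of Harbor Foods Inc.
Chain via Ironwood Capital LLC → Highfield Shipping BV (R2): 15% × 73% × 11% = 1.2045% of Harbor Foods Inc.
Aggregating (R1): 1.5708% + 23.87% + 1.2045% = 26.6453%.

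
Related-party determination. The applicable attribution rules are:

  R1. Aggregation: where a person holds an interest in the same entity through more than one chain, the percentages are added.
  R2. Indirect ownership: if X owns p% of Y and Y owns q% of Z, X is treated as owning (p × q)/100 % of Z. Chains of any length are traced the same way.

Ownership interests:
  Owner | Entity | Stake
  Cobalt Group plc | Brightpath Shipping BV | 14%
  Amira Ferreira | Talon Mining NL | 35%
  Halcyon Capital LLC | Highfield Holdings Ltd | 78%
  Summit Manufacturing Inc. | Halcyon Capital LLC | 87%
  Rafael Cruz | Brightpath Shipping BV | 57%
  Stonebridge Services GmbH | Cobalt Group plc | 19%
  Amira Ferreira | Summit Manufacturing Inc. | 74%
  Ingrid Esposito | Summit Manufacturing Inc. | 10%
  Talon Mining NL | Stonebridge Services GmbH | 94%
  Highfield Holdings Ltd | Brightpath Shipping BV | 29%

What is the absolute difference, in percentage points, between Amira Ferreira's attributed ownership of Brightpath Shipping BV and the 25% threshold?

9.562104

Chain via Summit Manufacturing Inc. → Halcyon Capital LLC → Highfield Holdings Ltd (R2): 74% × 87% × 78% × 29% = 14.562756% of Brightpath Shipping BV.
Chain via Talon Mining NL → Stonebridge Services GmbH → Cobalt Group plc (R2): 35% × 94% × 19% × 14% = 0.87514% of Brightpath Shipping BV.
Aggregating (R1): 14.562756% + 0.87514% = 15.437896%.
15.437896% falls short of the 25% threshold by 9.562104 percentage points.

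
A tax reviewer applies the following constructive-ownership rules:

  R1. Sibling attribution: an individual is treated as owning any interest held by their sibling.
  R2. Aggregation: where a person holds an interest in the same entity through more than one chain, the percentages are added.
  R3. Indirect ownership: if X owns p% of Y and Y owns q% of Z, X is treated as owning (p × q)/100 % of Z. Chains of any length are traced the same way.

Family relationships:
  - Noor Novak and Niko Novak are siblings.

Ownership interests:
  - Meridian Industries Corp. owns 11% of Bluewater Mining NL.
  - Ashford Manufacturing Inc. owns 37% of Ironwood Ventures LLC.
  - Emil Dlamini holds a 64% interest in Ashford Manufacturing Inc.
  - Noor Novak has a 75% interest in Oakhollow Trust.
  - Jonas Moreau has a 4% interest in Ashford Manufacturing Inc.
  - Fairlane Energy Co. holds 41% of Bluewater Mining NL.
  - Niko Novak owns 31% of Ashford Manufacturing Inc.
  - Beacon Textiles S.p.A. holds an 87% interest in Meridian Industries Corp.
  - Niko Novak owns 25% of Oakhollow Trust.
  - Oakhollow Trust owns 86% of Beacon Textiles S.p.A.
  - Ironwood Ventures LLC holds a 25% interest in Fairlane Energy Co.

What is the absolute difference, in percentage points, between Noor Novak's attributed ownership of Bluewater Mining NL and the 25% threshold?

15.594125

By sibling attribution (R1), Noor Novak is treated as also owning Niko Novak's interest in Oakhollow Trust, giving 75% + 25% = 100%.
By sibling attribution (R1), Noor Novak is treated as owning Niko Novak's 31% interest in Ashford Manufacturing Inc.
Chain via Oakhollow Trust → Beacon Textiles S.p.A. → Meridian Industries Corp. (R3): 100% × 86% × 87% × 11% = 8.2302% of Bluewater Mining NL.
Chain via Ashford Manufacturing Inc. → Ironwood Ventures LLC → Fairlane Energy Co. (R3): 31% × 37% × 25% × 41% = 1.175675% of Bluewater Mining NL.
Aggregating (R2): 8.2302% + 1.175675% = 9.405875%.
9.405875% falls short of the 25% threshold by 15.594125 percentage points.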